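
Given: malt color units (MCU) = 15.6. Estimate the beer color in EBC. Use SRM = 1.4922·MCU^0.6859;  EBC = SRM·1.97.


SRM = 1.4922·15.6^0.6859 = 9.8218
EBC = 9.8218·1.97

19.3490 EBC


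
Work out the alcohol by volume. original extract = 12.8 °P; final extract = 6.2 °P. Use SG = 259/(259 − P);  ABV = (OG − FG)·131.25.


OG = 259/(259 − 12.8) = 1.0520
FG = 259/(259 − 6.2) = 1.0245
ABV = (1.0520 − 1.0245)·131.25

3.6048 % ABV


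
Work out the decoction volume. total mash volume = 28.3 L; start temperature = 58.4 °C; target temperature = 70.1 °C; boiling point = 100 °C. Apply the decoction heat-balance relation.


V_dec = V_total·(T_target − T_start)/(T_boil − T_start)
V_dec = 28.3·(70.1 − 58.4)/(100 − 58.4)

7.9594 L


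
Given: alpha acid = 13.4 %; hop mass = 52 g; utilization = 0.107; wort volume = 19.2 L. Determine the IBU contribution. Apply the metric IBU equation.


IBU = (α/100)·mass·U·1000 / V
IBU = (13.4/100)·52·0.107·1000 / 19.2

38.8321 IBU


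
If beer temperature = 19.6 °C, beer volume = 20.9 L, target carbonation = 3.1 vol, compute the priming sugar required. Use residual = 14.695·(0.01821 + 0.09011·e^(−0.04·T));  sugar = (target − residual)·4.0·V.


residual = 14.695·(0.01821 + 0.09011·e^(−0.04·19.6)) = 0.8722
sugar = (3.1 − 0.8722)·4.0·20.9

186.2459 g


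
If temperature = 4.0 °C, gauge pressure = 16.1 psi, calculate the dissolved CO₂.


vols = (P + 14.695)·(0.01821 + 0.09011·e^(−0.04·T))
vols = (16.1 + 14.695)·(0.01821 + 0.09011·e^(−0.04·4.0))

2.9254 volumes


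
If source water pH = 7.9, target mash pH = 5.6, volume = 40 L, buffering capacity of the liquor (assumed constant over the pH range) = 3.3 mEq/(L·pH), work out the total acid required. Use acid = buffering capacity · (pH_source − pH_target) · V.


acid = 3.3 · (7.9 − 5.6) · 40

303.6000 mEq


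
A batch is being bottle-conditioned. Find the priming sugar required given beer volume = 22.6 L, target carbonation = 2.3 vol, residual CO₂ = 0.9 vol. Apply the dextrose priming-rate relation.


sugar = (target − residual)·4.0·V
sugar = (2.3 − 0.9)·4.0·22.6

126.5600 g


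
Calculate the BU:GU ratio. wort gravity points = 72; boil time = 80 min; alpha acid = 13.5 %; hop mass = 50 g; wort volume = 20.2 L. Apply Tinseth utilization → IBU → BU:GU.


U = 1.65·0.000125^(GP/1000)·(1−e^(−0.04t))/4.15;  IBU = (α/100)·m·U·1000/V;  BU:GU = IBU/GP
U = 1.65·0.000125^(72/1000)·(1−e^(−0.04·80))/4.15 = 0.1997
IBU = (13.5/100)·50·0.1997·1000/20.2 = 66.7255
BU:GU = 66.7255/72

0.9267


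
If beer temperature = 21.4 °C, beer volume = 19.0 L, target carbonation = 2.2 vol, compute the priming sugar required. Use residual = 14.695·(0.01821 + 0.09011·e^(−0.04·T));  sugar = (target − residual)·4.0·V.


residual = 14.695·(0.01821 + 0.09011·e^(−0.04·21.4)) = 0.8302
sugar = (2.2 − 0.8302)·4.0·19.0

104.1064 g


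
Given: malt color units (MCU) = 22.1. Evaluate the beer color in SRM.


SRM = 1.4922 · MCU^0.6859
SRM = 1.4922 · 22.1^0.6859

12.4723 SRM


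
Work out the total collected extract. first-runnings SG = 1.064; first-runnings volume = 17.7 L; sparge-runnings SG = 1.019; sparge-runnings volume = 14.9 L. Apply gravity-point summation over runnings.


total = Σ (SG_i − 1)·1000·V_i
first = (1.064 − 1)·1000·17.7 = 1132.8000
sparge = (1.019 − 1)·1000·14.9 = 283.1000
total = 1132.8000 + 283.1000

1415.9000 gravity·L


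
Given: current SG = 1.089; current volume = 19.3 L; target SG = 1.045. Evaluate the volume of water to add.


V_water = V·((SG_curr − 1)/(SG_target − 1) − 1)
V_water = 19.3·((1.089 − 1)/(1.045 − 1) − 1)

18.8711 L


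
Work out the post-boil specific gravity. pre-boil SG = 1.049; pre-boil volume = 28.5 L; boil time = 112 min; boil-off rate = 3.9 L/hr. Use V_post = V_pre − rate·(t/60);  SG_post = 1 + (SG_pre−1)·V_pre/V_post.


V_post = 28.5 − 3.9·(112/60) = 21.2200
SG_post = 1 + (1.049 − 1)·28.5/21.2200

1.0658


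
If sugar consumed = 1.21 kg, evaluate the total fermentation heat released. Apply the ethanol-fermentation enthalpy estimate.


Q = m_sugar · 590 kJ/kg
Q = 1.21 · 590

713.9000 kJ


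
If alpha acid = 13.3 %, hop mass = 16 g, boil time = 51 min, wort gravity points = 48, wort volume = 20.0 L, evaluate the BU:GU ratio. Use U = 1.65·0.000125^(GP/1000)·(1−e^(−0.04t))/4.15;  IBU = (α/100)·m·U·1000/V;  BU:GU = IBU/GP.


U = 1.65·0.000125^(48/1000)·(1−e^(−0.04·51))/4.15 = 0.2247
IBU = (13.3/100)·16·0.2247·1000/20.0 = 23.9075
BU:GU = 23.9075/48

0.4981


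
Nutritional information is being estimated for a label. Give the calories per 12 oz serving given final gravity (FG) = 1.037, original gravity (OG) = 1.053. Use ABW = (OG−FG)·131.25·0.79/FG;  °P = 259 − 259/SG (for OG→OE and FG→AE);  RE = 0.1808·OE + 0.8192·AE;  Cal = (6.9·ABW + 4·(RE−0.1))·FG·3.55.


ABW = (1.053 − 1.037)·131.25·0.79/1.037 = 1.5998
OE = 259 − 259/1.053 = 13.0361 °P
AE = 259 − 259/1.037 = 9.2411 °P
RE = 0.1808·13.0361 + 0.8192·9.2411 = 9.9272 °P
Cal = (6.9·1.5998 + 4·(9.9272−0.1))·1.037·3.55

185.3469 kcal


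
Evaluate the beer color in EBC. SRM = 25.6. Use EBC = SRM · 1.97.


EBC = 25.6 · 1.97

50.4320 EBC


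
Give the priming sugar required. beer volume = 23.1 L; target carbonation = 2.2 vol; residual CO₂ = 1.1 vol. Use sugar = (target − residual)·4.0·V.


sugar = (2.2 − 1.1)·4.0·23.1

101.6400 g


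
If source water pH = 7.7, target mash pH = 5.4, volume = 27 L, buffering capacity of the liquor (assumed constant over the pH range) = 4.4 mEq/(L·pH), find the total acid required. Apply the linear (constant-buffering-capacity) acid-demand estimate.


acid = buffering capacity · (pH_source − pH_target) · V
acid = 4.4 · (7.7 − 5.4) · 27

273.2400 mEq


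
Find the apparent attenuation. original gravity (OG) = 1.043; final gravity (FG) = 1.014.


AA = (OG − FG)/(OG − 1) · 100
AA = (1.043 − 1.014)/(1.043 − 1) · 100

67.4419 %


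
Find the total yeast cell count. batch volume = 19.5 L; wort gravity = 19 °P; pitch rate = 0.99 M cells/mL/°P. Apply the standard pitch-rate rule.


cells (billions) = rate · V_L · °P
cells = 0.99 · 19.5 · 19

366.7950 billion cells


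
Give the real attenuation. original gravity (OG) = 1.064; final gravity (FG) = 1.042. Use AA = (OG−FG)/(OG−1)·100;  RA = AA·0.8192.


AA = (1.064 − 1.042)/(1.064 − 1)·100 = 34.3750
RA = 34.3750·0.8192

28.1600 %


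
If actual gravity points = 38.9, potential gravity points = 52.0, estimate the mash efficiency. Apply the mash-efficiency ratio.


efficiency = actual / potential × 100
efficiency = 38.9 / 52.0 × 100

74.8077 %


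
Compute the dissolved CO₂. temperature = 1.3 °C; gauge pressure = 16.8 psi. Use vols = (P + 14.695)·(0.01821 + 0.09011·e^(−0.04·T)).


vols = (16.8 + 14.695)·(0.01821 + 0.09011·e^(−0.04·1.3))

3.2677 volumes


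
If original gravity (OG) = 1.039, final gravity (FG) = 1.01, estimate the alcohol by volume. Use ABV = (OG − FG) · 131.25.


ABV = (1.039 − 1.01) · 131.25

3.8062 % ABV


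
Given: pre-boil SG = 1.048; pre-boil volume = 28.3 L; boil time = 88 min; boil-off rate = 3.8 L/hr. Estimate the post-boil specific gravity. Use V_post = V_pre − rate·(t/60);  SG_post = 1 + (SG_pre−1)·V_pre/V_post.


V_post = 28.3 − 3.8·(88/60) = 22.7267
SG_post = 1 + (1.048 − 1)·28.3/22.7267

1.0598


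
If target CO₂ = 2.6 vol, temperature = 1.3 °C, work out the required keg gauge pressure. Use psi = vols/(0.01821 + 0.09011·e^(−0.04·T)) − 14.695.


psi = 2.6/(0.01821 + 0.09011·e^(−0.04·1.3)) − 14.695

10.3643 psi


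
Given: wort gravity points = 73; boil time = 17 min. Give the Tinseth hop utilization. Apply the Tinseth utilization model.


U = 1.65·0.000125^(GP/1000) · (1 − e^(−0.04·t))/4.15
bigness = 1.65·0.000125^(73/1000) = 0.8562
boil_factor = (1 − e^(−0.04·17))/4.15 = 0.1189
U = 0.8562 · 0.1189

0.1018


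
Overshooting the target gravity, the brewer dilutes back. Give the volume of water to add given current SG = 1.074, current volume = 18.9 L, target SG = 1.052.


V_water = V·((SG_curr − 1)/(SG_target − 1) − 1)
V_water = 18.9·((1.074 − 1)/(1.052 − 1) − 1)

7.9962 L


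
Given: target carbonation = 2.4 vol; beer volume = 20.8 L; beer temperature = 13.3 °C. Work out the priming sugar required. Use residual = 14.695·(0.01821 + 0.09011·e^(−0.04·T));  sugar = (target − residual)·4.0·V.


residual = 14.695·(0.01821 + 0.09011·e^(−0.04·13.3)) = 1.0454
sugar = (2.4 − 1.0454)·4.0·20.8

112.6986 g


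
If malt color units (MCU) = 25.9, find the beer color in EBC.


SRM = 1.4922·MCU^0.6859;  EBC = SRM·1.97
SRM = 1.4922·25.9^0.6859 = 13.9062
EBC = 13.9062·1.97

27.3953 EBC


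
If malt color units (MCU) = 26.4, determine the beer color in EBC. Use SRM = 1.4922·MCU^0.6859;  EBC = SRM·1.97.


SRM = 1.4922·26.4^0.6859 = 14.0898
EBC = 14.0898·1.97

27.7569 EBC


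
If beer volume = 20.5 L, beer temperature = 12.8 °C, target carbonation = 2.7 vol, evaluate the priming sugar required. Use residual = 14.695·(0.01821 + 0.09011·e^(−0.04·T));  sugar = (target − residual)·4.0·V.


residual = 14.695·(0.01821 + 0.09011·e^(−0.04·12.8)) = 1.0612
sugar = (2.7 − 1.0612)·4.0·20.5

134.3846 g


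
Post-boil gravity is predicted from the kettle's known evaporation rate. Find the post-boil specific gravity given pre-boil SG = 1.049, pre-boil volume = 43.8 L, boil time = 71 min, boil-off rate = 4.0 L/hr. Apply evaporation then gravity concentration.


V_post = V_pre − rate·(t/60);  SG_post = 1 + (SG_pre−1)·V_pre/V_post
V_post = 43.8 − 4.0·(71/60) = 39.0667
SG_post = 1 + (1.049 − 1)·43.8/39.0667

1.0549


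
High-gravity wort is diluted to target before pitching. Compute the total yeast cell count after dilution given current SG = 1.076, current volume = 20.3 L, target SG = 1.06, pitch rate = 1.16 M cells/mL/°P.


V_w = V·((SG_c−1)/(SG_t−1)−1);  °P = 259 − 259/SG_t;  cells = rate·(V+V_w)·°P
V_w = 20.3·((1.076−1)/(1.06−1)−1) = 5.4133
V_final = 20.3 + 5.4133 = 25.7133
°P = 259 − 259/1.06 = 14.6604
cells = 1.16·25.7133·14.6604

437.2819 billion cells


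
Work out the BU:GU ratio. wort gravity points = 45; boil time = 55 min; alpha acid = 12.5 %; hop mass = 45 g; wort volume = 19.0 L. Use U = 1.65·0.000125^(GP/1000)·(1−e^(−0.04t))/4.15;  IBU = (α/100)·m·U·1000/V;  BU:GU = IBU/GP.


U = 1.65·0.000125^(45/1000)·(1−e^(−0.04·55))/4.15 = 0.2359
IBU = (12.5/100)·45·0.2359·1000/19.0 = 69.8496
BU:GU = 69.8496/45

1.5522


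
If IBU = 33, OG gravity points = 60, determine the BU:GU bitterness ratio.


BU:GU = IBU / OG_points
BU:GU = 33 / 60

0.5500


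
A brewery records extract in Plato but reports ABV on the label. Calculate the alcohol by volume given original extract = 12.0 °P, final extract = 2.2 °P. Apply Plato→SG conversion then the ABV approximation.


SG = 259/(259 − P);  ABV = (OG − FG)·131.25
OG = 259/(259 − 12.0) = 1.0486
FG = 259/(259 − 2.2) = 1.0086
ABV = (1.0486 − 1.0086)·131.25

5.2521 % ABV


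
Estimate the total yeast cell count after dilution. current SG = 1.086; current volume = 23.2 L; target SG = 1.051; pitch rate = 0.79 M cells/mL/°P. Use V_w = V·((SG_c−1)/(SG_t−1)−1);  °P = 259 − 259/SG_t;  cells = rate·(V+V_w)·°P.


V_w = 23.2·((1.086−1)/(1.051−1)−1) = 15.9216
V_final = 23.2 + 15.9216 = 39.1216
°P = 259 − 259/1.051 = 12.5680
cells = 0.79·39.1216·12.5680

388.4280 billion cells


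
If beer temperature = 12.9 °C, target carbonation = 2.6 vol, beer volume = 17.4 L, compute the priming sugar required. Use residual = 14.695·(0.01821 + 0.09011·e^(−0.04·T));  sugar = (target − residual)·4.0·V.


residual = 14.695·(0.01821 + 0.09011·e^(−0.04·12.9)) = 1.0580
sugar = (2.6 − 1.0580)·4.0·17.4

107.3235 g


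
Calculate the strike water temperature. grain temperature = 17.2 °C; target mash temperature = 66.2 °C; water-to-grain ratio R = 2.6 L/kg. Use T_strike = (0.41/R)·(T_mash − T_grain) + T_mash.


T_strike = (0.41/2.6)·(66.2 − 17.2) + 66.2

73.9269 °C


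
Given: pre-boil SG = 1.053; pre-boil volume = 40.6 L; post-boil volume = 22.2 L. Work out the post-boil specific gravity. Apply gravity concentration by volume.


SG_post = 1 + (SG_pre − 1)·V_pre/V_post
pts_pre = (1.053 − 1)·1000 = 53.0000
pts_post = 53.0000·40.6/22.2 = 96.9279
SG_post = 1 + 96.9279/1000

1.0969


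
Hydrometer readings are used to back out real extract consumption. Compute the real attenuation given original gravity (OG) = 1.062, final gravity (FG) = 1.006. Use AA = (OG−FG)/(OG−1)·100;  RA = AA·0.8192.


AA = (1.062 − 1.006)/(1.062 − 1)·100 = 90.3226
RA = 90.3226·0.8192

73.9923 %


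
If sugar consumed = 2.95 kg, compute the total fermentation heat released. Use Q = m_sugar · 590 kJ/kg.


Q = 2.95 · 590

1740.5000 kJ


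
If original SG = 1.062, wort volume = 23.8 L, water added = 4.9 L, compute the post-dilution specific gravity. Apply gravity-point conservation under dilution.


SG_new = 1 + (SG_old − 1)·V_old/(V_old + V_water)
pts = (1.062 − 1)·1000·23.8/(23.8 + 4.9) = 51.4146
SG_new = 1 + 51.4146/1000

1.0514


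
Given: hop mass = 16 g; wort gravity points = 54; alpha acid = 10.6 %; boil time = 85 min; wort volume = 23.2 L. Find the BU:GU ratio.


U = 1.65·0.000125^(GP/1000)·(1−e^(−0.04t))/4.15;  IBU = (α/100)·m·U·1000/V;  BU:GU = IBU/GP
U = 1.65·0.000125^(54/1000)·(1−e^(−0.04·85))/4.15 = 0.2366
IBU = (10.6/100)·16·0.2366·1000/23.2 = 17.2928
BU:GU = 17.2928/54

0.3202


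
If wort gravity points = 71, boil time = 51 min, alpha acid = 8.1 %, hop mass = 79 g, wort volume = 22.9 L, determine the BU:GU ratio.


U = 1.65·0.000125^(GP/1000)·(1−e^(−0.04t))/4.15;  IBU = (α/100)·m·U·1000/V;  BU:GU = IBU/GP
U = 1.65·0.000125^(71/1000)·(1−e^(−0.04·51))/4.15 = 0.1827
IBU = (8.1/100)·79·0.1827·1000/22.9 = 51.0620
BU:GU = 51.0620/71

0.7192


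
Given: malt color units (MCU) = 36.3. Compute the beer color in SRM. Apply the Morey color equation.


SRM = 1.4922 · MCU^0.6859
SRM = 1.4922 · 36.3^0.6859

17.5294 SRM


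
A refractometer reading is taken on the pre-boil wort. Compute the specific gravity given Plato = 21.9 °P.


SG = 259/(259 − P)
SG = 259/(259 − 21.9)

1.0924


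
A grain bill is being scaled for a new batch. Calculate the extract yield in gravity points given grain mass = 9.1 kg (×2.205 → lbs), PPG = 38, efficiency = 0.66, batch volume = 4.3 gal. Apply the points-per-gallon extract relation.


points = lbs × PPG × eff / vol
lbs = 9.1 × 2.205 = 20.0655
points = 20.0655 × 38 × 0.66 / 4.3

117.0332 points


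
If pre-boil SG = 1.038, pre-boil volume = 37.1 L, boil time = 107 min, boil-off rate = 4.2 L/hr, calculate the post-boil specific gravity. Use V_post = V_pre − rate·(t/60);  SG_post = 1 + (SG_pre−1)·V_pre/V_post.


V_post = 37.1 − 4.2·(107/60) = 29.6100
SG_post = 1 + (1.038 − 1)·37.1/29.6100

1.0476


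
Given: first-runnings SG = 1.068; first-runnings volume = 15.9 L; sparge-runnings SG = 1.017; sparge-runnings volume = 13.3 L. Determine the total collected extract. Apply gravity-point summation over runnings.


total = Σ (SG_i − 1)·1000·V_i
first = (1.068 − 1)·1000·15.9 = 1081.2000
sparge = (1.017 − 1)·1000·13.3 = 226.1000
total = 1081.2000 + 226.1000

1307.3000 gravity·L


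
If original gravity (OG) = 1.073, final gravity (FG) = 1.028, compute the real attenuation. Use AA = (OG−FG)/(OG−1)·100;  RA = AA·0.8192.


AA = (1.073 − 1.028)/(1.073 − 1)·100 = 61.6438
RA = 61.6438·0.8192

50.4986 %


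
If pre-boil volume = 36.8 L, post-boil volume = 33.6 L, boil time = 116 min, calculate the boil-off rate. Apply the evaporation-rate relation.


rate = (V_pre − V_post) / (t_min/60)
rate = (36.8 − 33.6) / (116/60)

1.6552 L/hr


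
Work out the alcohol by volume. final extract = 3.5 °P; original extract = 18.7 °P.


SG = 259/(259 − P);  ABV = (OG − FG)·131.25
OG = 259/(259 − 18.7) = 1.0778
FG = 259/(259 − 3.5) = 1.0137
ABV = (1.0778 − 1.0137)·131.25

8.4159 % ABV


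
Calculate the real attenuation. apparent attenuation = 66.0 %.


RA = AA · 0.8192
RA = 66.0 · 0.8192

54.0672 %


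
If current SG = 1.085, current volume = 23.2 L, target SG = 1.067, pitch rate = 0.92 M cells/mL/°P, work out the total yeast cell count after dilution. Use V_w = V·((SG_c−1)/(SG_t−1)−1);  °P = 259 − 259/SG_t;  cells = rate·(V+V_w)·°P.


V_w = 23.2·((1.085−1)/(1.067−1)−1) = 6.2328
V_final = 23.2 + 6.2328 = 29.4328
°P = 259 − 259/1.067 = 16.2634
cells = 0.92·29.4328·16.2634

440.3825 billion cells


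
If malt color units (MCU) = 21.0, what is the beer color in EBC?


SRM = 1.4922·MCU^0.6859;  EBC = SRM·1.97
SRM = 1.4922·21.0^0.6859 = 12.0431
EBC = 12.0431·1.97

23.7249 EBC


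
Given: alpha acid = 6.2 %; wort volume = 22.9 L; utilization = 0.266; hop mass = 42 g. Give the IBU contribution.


IBU = (α/100)·mass·U·1000 / V
IBU = (6.2/100)·42·0.266·1000 / 22.9

30.2473 IBU


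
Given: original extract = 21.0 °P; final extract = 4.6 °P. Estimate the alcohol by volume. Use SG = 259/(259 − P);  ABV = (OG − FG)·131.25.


OG = 259/(259 − 21.0) = 1.0882
FG = 259/(259 − 4.6) = 1.0181
ABV = (1.0882 − 1.0181)·131.25

9.2077 % ABV


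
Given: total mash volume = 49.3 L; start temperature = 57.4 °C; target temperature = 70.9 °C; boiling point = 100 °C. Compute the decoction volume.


V_dec = V_total·(T_target − T_start)/(T_boil − T_start)
V_dec = 49.3·(70.9 − 57.4)/(100 − 57.4)

15.6232 L


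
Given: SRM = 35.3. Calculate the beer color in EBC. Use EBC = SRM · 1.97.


EBC = 35.3 · 1.97

69.5410 EBC


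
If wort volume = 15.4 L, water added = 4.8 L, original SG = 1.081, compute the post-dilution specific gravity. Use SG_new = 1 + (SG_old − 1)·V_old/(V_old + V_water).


pts = (1.081 − 1)·1000·15.4/(15.4 + 4.8) = 61.7525
SG_new = 1 + 61.7525/1000

1.0618


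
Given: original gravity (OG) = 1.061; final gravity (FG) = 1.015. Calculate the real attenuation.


AA = (OG−FG)/(OG−1)·100;  RA = AA·0.8192
AA = (1.061 − 1.015)/(1.061 − 1)·100 = 75.4098
RA = 75.4098·0.8192

61.7757 %


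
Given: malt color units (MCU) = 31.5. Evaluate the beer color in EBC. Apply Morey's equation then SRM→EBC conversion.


SRM = 1.4922·MCU^0.6859;  EBC = SRM·1.97
SRM = 1.4922·31.5^0.6859 = 15.9044
EBC = 15.9044·1.97

31.3317 EBC


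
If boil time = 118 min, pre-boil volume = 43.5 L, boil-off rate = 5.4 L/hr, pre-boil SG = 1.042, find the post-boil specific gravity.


V_post = V_pre − rate·(t/60);  SG_post = 1 + (SG_pre−1)·V_pre/V_post
V_post = 43.5 − 5.4·(118/60) = 32.8800
SG_post = 1 + (1.042 − 1)·43.5/32.8800

1.0556


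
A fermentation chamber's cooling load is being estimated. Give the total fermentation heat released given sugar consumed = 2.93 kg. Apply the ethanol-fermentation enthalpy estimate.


Q = m_sugar · 590 kJ/kg
Q = 2.93 · 590

1728.7000 kJ


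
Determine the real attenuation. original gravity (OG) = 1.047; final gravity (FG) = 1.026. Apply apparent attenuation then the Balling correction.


AA = (OG−FG)/(OG−1)·100;  RA = AA·0.8192
AA = (1.047 − 1.026)/(1.047 − 1)·100 = 44.6809
RA = 44.6809·0.8192

36.6026 %


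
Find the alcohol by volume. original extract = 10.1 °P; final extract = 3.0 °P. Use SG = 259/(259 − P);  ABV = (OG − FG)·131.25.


OG = 259/(259 − 10.1) = 1.0406
FG = 259/(259 − 3.0) = 1.0117
ABV = (1.0406 − 1.0117)·131.25

3.7878 % ABV


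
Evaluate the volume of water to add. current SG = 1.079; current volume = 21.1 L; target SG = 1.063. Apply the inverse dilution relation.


V_water = V·((SG_curr − 1)/(SG_target − 1) − 1)
V_water = 21.1·((1.079 − 1)/(1.063 − 1) − 1)

5.3587 L


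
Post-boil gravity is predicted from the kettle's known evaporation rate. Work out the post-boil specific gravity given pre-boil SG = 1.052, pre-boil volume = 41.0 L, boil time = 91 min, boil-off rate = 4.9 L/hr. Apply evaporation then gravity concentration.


V_post = V_pre − rate·(t/60);  SG_post = 1 + (SG_pre−1)·V_pre/V_post
V_post = 41.0 − 4.9·(91/60) = 33.5683
SG_post = 1 + (1.052 − 1)·41.0/33.5683

1.0635


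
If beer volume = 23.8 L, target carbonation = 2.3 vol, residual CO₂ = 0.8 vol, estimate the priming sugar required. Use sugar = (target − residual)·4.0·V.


sugar = (2.3 − 0.8)·4.0·23.8

142.8000 g


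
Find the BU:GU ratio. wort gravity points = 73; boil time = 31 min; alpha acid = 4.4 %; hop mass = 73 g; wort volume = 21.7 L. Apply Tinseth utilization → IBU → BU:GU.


U = 1.65·0.000125^(GP/1000)·(1−e^(−0.04t))/4.15;  IBU = (α/100)·m·U·1000/V;  BU:GU = IBU/GP
U = 1.65·0.000125^(73/1000)·(1−e^(−0.04·31))/4.15 = 0.1466
IBU = (4.4/100)·73·0.1466·1000/21.7 = 21.7001
BU:GU = 21.7001/73

0.2973


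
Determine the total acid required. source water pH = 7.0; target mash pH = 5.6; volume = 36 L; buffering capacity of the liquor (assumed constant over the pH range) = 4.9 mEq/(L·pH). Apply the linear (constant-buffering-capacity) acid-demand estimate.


acid = buffering capacity · (pH_source − pH_target) · V
acid = 4.9 · (7.0 − 5.6) · 36

246.9600 mEq


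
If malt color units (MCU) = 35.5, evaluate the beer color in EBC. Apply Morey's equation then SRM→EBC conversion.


SRM = 1.4922·MCU^0.6859;  EBC = SRM·1.97
SRM = 1.4922·35.5^0.6859 = 17.2635
EBC = 17.2635·1.97

34.0091 EBC


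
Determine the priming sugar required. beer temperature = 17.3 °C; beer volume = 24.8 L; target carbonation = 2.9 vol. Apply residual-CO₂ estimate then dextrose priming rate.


residual = 14.695·(0.01821 + 0.09011·e^(−0.04·T));  sugar = (target − residual)·4.0·V
residual = 14.695·(0.01821 + 0.09011·e^(−0.04·17.3)) = 0.9304
sugar = (2.9 − 0.9304)·4.0·24.8

195.3804 g


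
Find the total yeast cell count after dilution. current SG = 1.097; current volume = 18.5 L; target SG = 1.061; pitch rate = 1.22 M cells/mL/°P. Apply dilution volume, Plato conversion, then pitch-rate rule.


V_w = V·((SG_c−1)/(SG_t−1)−1);  °P = 259 − 259/SG_t;  cells = rate·(V+V_w)·°P
V_w = 18.5·((1.097−1)/(1.061−1)−1) = 10.9180
V_final = 18.5 + 10.9180 = 29.4180
°P = 259 − 259/1.061 = 14.8907
cells = 1.22·29.4180·14.8907

534.4261 billion cells


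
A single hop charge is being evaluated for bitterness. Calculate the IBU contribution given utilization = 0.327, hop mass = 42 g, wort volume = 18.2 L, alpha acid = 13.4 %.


IBU = (α/100)·mass·U·1000 / V
IBU = (13.4/100)·42·0.327·1000 / 18.2

101.1185 IBU


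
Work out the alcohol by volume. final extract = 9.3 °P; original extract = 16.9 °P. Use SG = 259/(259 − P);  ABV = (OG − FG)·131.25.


OG = 259/(259 − 16.9) = 1.0698
FG = 259/(259 − 9.3) = 1.0372
ABV = (1.0698 − 1.0372)·131.25

4.2737 % ABV


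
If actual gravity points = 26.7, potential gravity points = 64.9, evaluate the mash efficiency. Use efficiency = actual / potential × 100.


efficiency = 26.7 / 64.9 × 100

41.1402 %


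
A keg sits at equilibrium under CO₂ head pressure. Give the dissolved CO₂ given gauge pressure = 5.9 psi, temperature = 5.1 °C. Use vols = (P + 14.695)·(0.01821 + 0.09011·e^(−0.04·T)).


vols = (5.9 + 14.695)·(0.01821 + 0.09011·e^(−0.04·5.1))

1.8884 volumes


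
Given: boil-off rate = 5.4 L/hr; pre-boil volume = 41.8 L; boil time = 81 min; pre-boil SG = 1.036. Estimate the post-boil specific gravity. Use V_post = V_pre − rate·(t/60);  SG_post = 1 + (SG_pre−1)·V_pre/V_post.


V_post = 41.8 − 5.4·(81/60) = 34.5100
SG_post = 1 + (1.036 − 1)·41.8/34.5100

1.0436


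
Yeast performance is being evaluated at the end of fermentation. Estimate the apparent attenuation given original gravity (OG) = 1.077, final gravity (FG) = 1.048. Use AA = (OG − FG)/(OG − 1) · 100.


AA = (1.077 − 1.048)/(1.077 − 1) · 100

37.6623 %


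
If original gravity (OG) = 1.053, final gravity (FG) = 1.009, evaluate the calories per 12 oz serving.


ABW = (OG−FG)·131.25·0.79/FG;  °P = 259 − 259/SG (for OG→OE and FG→AE);  RE = 0.1808·OE + 0.8192·AE;  Cal = (6.9·ABW + 4·(RE−0.1))·FG·3.55
ABW = (1.053 − 1.009)·131.25·0.79/1.009 = 4.5216
OE = 259 − 259/1.053 = 13.0361 °P
AE = 259 − 259/1.009 = 2.3102 °P
RE = 0.1808·13.0361 + 0.8192·2.3102 = 4.2494 °P
Cal = (6.9·4.5216 + 4·(4.2494−0.1))·1.009·3.55

171.2048 kcal


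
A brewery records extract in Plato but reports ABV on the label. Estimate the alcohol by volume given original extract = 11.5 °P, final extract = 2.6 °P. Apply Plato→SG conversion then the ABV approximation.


SG = 259/(259 − P);  ABV = (OG − FG)·131.25
OG = 259/(259 − 11.5) = 1.0465
FG = 259/(259 − 2.6) = 1.0101
ABV = (1.0465 − 1.0101)·131.25

4.7676 % ABV


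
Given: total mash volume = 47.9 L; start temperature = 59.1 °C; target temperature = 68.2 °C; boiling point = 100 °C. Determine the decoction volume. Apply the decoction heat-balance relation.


V_dec = V_total·(T_target − T_start)/(T_boil − T_start)
V_dec = 47.9·(68.2 − 59.1)/(100 − 59.1)

10.6575 L


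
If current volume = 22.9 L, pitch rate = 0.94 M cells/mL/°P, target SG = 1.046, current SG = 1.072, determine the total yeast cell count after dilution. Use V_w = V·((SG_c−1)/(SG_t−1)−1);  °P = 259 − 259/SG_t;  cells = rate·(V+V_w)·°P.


V_w = 22.9·((1.072−1)/(1.046−1)−1) = 12.9435
V_final = 22.9 + 12.9435 = 35.8435
°P = 259 − 259/1.046 = 11.3901
cells = 0.94·35.8435·11.3901

383.7637 billion cells


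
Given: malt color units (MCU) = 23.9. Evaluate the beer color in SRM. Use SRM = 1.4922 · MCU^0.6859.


SRM = 1.4922 · 23.9^0.6859

13.1604 SRM


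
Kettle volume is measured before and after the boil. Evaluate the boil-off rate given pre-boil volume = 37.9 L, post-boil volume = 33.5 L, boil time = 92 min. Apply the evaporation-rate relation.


rate = (V_pre − V_post) / (t_min/60)
rate = (37.9 − 33.5) / (92/60)

2.8696 L/hr


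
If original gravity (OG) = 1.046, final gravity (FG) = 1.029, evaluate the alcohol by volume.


ABV = (OG − FG) · 131.25
ABV = (1.046 − 1.029) · 131.25

2.2313 % ABV


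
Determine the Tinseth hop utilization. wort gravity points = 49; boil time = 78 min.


U = 1.65·0.000125^(GP/1000) · (1 − e^(−0.04·t))/4.15
bigness = 1.65·0.000125^(49/1000) = 1.0623
boil_factor = (1 − e^(−0.04·78))/4.15 = 0.2303
U = 1.0623 · 0.2303

0.2447


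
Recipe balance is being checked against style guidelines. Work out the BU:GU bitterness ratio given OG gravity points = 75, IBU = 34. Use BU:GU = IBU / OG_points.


BU:GU = 34 / 75

0.4533


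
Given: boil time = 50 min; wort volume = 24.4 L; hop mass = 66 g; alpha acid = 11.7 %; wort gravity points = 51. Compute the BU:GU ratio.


U = 1.65·0.000125^(GP/1000)·(1−e^(−0.04t))/4.15;  IBU = (α/100)·m·U·1000/V;  BU:GU = IBU/GP
U = 1.65·0.000125^(51/1000)·(1−e^(−0.04·50))/4.15 = 0.2174
IBU = (11.7/100)·66·0.2174·1000/24.4 = 68.7964
BU:GU = 68.7964/51

1.3489


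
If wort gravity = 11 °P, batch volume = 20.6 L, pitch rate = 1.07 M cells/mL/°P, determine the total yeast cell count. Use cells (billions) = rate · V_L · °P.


cells = 1.07 · 20.6 · 11

242.4620 billion cells


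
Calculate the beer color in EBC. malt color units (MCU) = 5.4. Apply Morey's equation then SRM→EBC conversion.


SRM = 1.4922·MCU^0.6859;  EBC = SRM·1.97
SRM = 1.4922·5.4^0.6859 = 4.7443
EBC = 4.7443·1.97

9.3464 EBC


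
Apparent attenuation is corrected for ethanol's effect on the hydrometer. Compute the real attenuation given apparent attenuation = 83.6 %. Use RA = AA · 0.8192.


RA = 83.6 · 0.8192

68.4851 %


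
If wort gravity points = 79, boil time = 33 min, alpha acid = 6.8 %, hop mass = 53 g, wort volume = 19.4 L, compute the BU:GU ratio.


U = 1.65·0.000125^(GP/1000)·(1−e^(−0.04t))/4.15;  IBU = (α/100)·m·U·1000/V;  BU:GU = IBU/GP
U = 1.65·0.000125^(79/1000)·(1−e^(−0.04·33))/4.15 = 0.1433
IBU = (6.8/100)·53·0.1433·1000/19.4 = 26.6133
BU:GU = 26.6133/79

0.3369


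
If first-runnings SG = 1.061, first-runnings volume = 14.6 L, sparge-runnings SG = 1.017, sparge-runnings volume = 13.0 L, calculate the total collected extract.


total = Σ (SG_i − 1)·1000·V_i
first = (1.061 − 1)·1000·14.6 = 890.6000
sparge = (1.017 − 1)·1000·13.0 = 221.0000
total = 890.6000 + 221.0000

1111.6000 gravity·L


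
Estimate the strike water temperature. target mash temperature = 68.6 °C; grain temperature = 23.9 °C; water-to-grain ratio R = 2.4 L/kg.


T_strike = (0.41/R)·(T_mash − T_grain) + T_mash
T_strike = (0.41/2.4)·(68.6 − 23.9) + 68.6

76.2362 °C


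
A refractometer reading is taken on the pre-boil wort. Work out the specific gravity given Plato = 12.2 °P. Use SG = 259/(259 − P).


SG = 259/(259 − 12.2)

1.0494


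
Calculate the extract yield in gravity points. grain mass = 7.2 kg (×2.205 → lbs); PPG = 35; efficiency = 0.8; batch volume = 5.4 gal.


points = lbs × PPG × eff / vol
lbs = 7.2 × 2.205 = 15.8760
points = 15.8760 × 35 × 0.8 / 5.4

82.3200 points


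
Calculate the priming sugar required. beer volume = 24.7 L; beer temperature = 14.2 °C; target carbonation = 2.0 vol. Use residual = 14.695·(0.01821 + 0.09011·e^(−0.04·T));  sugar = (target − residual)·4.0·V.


residual = 14.695·(0.01821 + 0.09011·e^(−0.04·14.2)) = 1.0179
sugar = (2.0 − 1.0179)·4.0·24.7

97.0270 g


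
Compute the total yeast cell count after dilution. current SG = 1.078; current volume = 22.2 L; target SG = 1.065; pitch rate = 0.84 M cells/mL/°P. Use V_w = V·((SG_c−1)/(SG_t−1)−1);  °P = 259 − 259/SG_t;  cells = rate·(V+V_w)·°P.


V_w = 22.2·((1.078−1)/(1.065−1)−1) = 4.4400
V_final = 22.2 + 4.4400 = 26.6400
°P = 259 − 259/1.065 = 15.8075
cells = 0.84·26.6400·15.8075

353.7342 billion cells


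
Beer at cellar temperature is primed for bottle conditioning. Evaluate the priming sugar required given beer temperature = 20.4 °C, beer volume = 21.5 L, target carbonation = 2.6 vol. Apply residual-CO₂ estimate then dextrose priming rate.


residual = 14.695·(0.01821 + 0.09011·e^(−0.04·T));  sugar = (target − residual)·4.0·V
residual = 14.695·(0.01821 + 0.09011·e^(−0.04·20.4)) = 0.8531
sugar = (2.6 − 0.8531)·4.0·21.5

150.2301 g


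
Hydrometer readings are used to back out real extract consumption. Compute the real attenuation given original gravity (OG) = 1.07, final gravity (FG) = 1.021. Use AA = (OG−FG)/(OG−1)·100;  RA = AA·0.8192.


AA = (1.07 − 1.021)/(1.07 − 1)·100 = 70.0000
RA = 70.0000·0.8192

57.3440 %


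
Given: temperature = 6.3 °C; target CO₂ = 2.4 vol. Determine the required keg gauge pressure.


psi = vols/(0.01821 + 0.09011·e^(−0.04·T)) − 14.695
psi = 2.4/(0.01821 + 0.09011·e^(−0.04·6.3)) − 14.695

12.5012 psi


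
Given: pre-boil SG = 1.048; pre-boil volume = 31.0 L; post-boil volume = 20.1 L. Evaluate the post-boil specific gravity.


SG_post = 1 + (SG_pre − 1)·V_pre/V_post
pts_pre = (1.048 − 1)·1000 = 48.0000
pts_post = 48.0000·31.0/20.1 = 74.0299
SG_post = 1 + 74.0299/1000

1.0740


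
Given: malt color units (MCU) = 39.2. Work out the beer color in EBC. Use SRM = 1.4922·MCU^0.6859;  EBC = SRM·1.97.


SRM = 1.4922·39.2^0.6859 = 18.4783
EBC = 18.4783·1.97

36.4022 EBC


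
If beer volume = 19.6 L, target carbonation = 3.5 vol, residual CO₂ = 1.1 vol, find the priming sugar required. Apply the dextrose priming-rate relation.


sugar = (target − residual)·4.0·V
sugar = (3.5 − 1.1)·4.0·19.6

188.1600 g


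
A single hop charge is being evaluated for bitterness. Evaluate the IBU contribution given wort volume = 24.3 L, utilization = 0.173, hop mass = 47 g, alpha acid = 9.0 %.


IBU = (α/100)·mass·U·1000 / V
IBU = (9.0/100)·47·0.173·1000 / 24.3

30.1148 IBU


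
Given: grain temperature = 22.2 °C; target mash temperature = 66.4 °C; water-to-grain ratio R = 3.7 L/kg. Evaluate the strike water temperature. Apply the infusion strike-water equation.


T_strike = (0.41/R)·(T_mash − T_grain) + T_mash
T_strike = (0.41/3.7)·(66.4 − 22.2) + 66.4

71.2978 °C


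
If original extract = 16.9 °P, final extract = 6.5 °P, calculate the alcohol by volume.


SG = 259/(259 − P);  ABV = (OG − FG)·131.25
OG = 259/(259 − 16.9) = 1.0698
FG = 259/(259 − 6.5) = 1.0257
ABV = (1.0698 − 1.0257)·131.25

5.7833 % ABV


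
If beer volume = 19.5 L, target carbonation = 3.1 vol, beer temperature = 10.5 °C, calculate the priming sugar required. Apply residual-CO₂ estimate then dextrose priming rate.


residual = 14.695·(0.01821 + 0.09011·e^(−0.04·T));  sugar = (target − residual)·4.0·V
residual = 14.695·(0.01821 + 0.09011·e^(−0.04·10.5)) = 1.1376
sugar = (3.1 − 1.1376)·4.0·19.5

153.0644 g


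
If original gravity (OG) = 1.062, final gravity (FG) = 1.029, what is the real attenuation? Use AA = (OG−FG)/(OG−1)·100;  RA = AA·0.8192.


AA = (1.062 − 1.029)/(1.062 − 1)·100 = 53.2258
RA = 53.2258·0.8192

43.6026 %


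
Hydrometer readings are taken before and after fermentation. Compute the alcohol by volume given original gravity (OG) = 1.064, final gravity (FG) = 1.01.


ABV = (OG − FG) · 131.25
ABV = (1.064 − 1.01) · 131.25

7.0875 % ABV


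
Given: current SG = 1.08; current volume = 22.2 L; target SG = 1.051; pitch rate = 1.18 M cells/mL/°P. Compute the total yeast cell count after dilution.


V_w = V·((SG_c−1)/(SG_t−1)−1);  °P = 259 − 259/SG_t;  cells = rate·(V+V_w)·°P
V_w = 22.2·((1.08−1)/(1.051−1)−1) = 12.6235
V_final = 22.2 + 12.6235 = 34.8235
°P = 259 − 259/1.051 = 12.5680
cells = 1.18·34.8235·12.5680

516.4425 billion cells


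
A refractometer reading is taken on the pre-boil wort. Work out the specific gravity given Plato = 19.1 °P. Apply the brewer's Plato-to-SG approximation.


SG = 259/(259 − P)
SG = 259/(259 − 19.1)

1.0796


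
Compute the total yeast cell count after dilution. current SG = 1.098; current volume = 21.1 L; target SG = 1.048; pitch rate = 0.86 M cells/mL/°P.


V_w = V·((SG_c−1)/(SG_t−1)−1);  °P = 259 − 259/SG_t;  cells = rate·(V+V_w)·°P
V_w = 21.1·((1.098−1)/(1.048−1)−1) = 21.9792
V_final = 21.1 + 21.9792 = 43.0792
°P = 259 − 259/1.048 = 11.8626
cells = 0.86·43.0792·11.8626

439.4864 billion cells


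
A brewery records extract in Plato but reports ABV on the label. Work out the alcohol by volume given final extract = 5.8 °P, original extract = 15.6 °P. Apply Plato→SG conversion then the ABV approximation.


SG = 259/(259 − P);  ABV = (OG − FG)·131.25
OG = 259/(259 − 15.6) = 1.0641
FG = 259/(259 − 5.8) = 1.0229
ABV = (1.0641 − 1.0229)·131.25

5.4056 % ABV


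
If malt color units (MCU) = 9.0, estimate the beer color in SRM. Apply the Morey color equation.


SRM = 1.4922 · MCU^0.6859
SRM = 1.4922 · 9.0^0.6859

6.7351 SRM


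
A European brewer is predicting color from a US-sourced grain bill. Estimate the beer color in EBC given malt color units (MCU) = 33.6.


SRM = 1.4922·MCU^0.6859;  EBC = SRM·1.97
SRM = 1.4922·33.6^0.6859 = 16.6243
EBC = 16.6243·1.97

32.7499 EBC


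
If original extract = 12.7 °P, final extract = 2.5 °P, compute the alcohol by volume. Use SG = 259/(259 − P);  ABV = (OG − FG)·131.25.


OG = 259/(259 − 12.7) = 1.0516
FG = 259/(259 − 2.5) = 1.0097
ABV = (1.0516 − 1.0097)·131.25

5.4884 % ABV


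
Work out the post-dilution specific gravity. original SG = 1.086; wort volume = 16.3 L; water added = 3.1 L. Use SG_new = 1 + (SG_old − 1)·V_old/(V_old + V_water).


pts = (1.086 − 1)·1000·16.3/(16.3 + 3.1) = 72.2577
SG_new = 1 + 72.2577/1000

1.0723


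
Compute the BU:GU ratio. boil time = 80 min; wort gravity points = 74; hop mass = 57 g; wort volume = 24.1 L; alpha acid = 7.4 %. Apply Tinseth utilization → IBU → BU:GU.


U = 1.65·0.000125^(GP/1000)·(1−e^(−0.04t))/4.15;  IBU = (α/100)·m·U·1000/V;  BU:GU = IBU/GP
U = 1.65·0.000125^(74/1000)·(1−e^(−0.04·80))/4.15 = 0.1961
IBU = (7.4/100)·57·0.1961·1000/24.1 = 34.3260
BU:GU = 34.3260/74

0.4639


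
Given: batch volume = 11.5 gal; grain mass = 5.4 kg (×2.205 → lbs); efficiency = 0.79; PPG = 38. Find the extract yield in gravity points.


points = lbs × PPG × eff / vol
lbs = 5.4 × 2.205 = 11.9070
points = 11.9070 × 38 × 0.79 / 11.5

31.0824 points


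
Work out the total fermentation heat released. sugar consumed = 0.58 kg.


Q = m_sugar · 590 kJ/kg
Q = 0.58 · 590

342.2000 kJ


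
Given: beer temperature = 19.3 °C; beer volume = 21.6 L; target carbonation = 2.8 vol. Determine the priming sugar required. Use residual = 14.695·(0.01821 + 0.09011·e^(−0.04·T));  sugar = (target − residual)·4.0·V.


residual = 14.695·(0.01821 + 0.09011·e^(−0.04·19.3)) = 0.8795
sugar = (2.8 − 0.8795)·4.0·21.6

165.9332 g


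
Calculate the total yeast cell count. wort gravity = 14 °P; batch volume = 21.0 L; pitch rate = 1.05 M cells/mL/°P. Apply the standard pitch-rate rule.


cells (billions) = rate · V_L · °P
cells = 1.05 · 21.0 · 14

308.7000 billion cells


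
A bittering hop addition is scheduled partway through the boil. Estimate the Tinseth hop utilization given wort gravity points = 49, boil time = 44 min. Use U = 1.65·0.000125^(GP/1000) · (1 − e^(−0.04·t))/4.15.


bigness = 1.65·0.000125^(49/1000) = 1.0623
boil_factor = (1 − e^(−0.04·44))/4.15 = 0.1995
U = 1.0623 · 0.1995

0.2119


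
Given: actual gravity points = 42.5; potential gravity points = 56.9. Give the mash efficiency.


efficiency = actual / potential × 100
efficiency = 42.5 / 56.9 × 100

74.6924 %


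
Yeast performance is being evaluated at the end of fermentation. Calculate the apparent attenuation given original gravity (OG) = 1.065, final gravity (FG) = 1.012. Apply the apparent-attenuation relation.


AA = (OG − FG)/(OG − 1) · 100
AA = (1.065 − 1.012)/(1.065 − 1) · 100

81.5385 %


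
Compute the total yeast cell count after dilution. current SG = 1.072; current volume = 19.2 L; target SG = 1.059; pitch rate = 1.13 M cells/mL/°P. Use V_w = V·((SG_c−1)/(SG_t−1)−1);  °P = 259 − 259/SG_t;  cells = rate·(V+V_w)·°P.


V_w = 19.2·((1.072−1)/(1.059−1)−1) = 4.2305
V_final = 19.2 + 4.2305 = 23.4305
°P = 259 − 259/1.059 = 14.4297
cells = 1.13·23.4305·14.4297

382.0463 billion cells


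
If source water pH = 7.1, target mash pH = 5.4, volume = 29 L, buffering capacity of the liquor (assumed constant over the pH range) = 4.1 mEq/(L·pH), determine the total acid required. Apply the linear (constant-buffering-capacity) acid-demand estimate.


acid = buffering capacity · (pH_source − pH_target) · V
acid = 4.1 · (7.1 − 5.4) · 29

202.1300 mEq


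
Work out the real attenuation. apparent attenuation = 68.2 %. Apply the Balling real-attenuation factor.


RA = AA · 0.8192
RA = 68.2 · 0.8192

55.8694 %


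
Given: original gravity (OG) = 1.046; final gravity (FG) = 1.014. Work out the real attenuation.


AA = (OG−FG)/(OG−1)·100;  RA = AA·0.8192
AA = (1.046 − 1.014)/(1.046 − 1)·100 = 69.5652
RA = 69.5652·0.8192

56.9878 %
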